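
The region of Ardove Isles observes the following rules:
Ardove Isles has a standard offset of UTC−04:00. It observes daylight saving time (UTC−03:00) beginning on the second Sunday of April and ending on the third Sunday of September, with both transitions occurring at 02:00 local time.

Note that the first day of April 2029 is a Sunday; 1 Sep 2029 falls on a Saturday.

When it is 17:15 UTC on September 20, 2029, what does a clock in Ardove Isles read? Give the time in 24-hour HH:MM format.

1 April 2029 is a Sunday, so the first Sunday is April 1 and the second is April 8.
1 September 2029 is a Saturday, so the first Sunday is September 2 and the third is September 16.
At the standard offset (UTC−04:00), 17:15 UTC − 4h = 13:15 Ardove Isles standard time.
Daylight saving runs 8 April – 16 September; the standard-time date in Ardove Isles, September 20, 2029, is outside that window, so Ardove Isles is on standard time at UTC−04:00.
17:15 UTC − 4h = 13:15 local.

13:15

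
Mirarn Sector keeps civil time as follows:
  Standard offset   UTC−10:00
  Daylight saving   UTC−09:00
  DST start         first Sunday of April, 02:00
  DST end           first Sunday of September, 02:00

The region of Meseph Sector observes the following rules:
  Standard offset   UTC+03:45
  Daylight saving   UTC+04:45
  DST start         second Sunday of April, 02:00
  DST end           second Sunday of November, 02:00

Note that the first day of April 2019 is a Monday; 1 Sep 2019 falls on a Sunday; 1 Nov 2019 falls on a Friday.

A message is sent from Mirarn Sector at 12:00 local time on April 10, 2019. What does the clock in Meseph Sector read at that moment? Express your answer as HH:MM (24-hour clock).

1 April 2019 is a Monday, so the first Sunday is April 7.
1 September 2019 is a Sunday, so the first Sunday is September 1.
April 10, 2019 falls between 7 April and 1 September, so daylight saving is in effect and Mirarn Sector is at UTC−09:00.
12:00 Mirarn Sector + 9h = 21:00 UTC.
1 April 2019 is a Monday, so the first Sunday is April 7 and the second is April 14.
1 November 2019 is a Friday, so the first Sunday is November 3 and the second is November 10.
At the standard offset (UTC+03:45), 21:00 UTC + 3h45m = 00:45 Meseph Sector standard time (rolling into the next day, 11 April 2019).
The standard-time date in Meseph Sector, April 11, 2019, is outside the daylight-saving period (14 April – 10 November), so Meseph Sector is on standard time, UTC+03:45.
21:00 UTC + 3h45m = 00:45 Meseph Sector (rolling into the next day, 11 April 2019).

00:45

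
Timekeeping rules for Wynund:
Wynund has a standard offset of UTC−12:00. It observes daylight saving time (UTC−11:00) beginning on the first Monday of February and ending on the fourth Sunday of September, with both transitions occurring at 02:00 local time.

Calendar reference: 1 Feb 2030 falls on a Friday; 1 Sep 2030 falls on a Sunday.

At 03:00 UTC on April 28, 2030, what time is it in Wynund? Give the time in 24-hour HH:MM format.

16:00

1 February 2030 is a Friday, so the first Monday is February 4.
1 September 2030 is a Sunday, so the first Sunday is September 1 and the fourth is September 22.
At the standard offset (UTC−12:00), 03:00 UTC − 12h = 15:00 Wynund standard time (rolling into the previous day, 27 April 2030).
The standard-time date in Wynund, April 27, 2030, lies within the daylight-saving period (4 February – 22 September), so Wynund is on daylight time, UTC−11:00.
03:00 UTC − 11h = 16:00 local (rolling into the previous day, 27 April 2030).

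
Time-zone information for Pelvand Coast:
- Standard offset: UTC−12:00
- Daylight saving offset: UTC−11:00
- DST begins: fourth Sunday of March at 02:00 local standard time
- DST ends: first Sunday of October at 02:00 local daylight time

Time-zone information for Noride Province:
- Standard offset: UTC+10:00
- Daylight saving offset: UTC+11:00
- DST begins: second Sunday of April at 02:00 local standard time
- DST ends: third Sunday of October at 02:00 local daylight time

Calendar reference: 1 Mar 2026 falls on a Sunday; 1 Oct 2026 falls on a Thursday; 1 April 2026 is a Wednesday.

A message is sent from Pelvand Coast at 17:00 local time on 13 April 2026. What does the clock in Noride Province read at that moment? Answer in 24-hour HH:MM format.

15:00

1 March 2026 is a Sunday, so the first Sunday is March 1 and the fourth is March 22.
1 October 2026 is a Thursday, so the first Sunday is October 4.
13 April 2026 falls between 22 March and 4 October, so daylight saving is in effect and Pelvand Coast is at UTC−11:00.
17:00 Pelvand Coast + 11h = 04:00 UTC (rolling into the next day, 14 April 2026).
1 April 2026 is a Wednesday, so the first Sunday is April 5 and the second is April 12.
1 October 2026 is a Thursday, so the first Sunday is October 4 and the third is October 18.
At the standard offset (UTC+10:00), 04:00 UTC + 10h = 14:00 Noride Province standard time.
The standard-time date in Noride Province, 14 April 2026, lies within the daylight-saving period (12 April – 18 October), so Noride Province is on daylight time, UTC+11:00.
04:00 UTC + 11h = 15:00 Noride Province.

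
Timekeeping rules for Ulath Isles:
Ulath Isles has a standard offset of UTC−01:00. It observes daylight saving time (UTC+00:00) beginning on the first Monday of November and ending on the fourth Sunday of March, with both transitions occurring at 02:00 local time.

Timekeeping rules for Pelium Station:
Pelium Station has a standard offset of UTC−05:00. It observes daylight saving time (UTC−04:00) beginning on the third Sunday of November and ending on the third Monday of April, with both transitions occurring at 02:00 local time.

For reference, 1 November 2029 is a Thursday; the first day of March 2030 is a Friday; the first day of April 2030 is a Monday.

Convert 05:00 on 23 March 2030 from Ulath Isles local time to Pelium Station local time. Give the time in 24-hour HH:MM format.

1 November 2029 is a Thursday, so the first Monday is November 5.
1 March 2030 is a Friday, so the first Sunday is March 3 and the fourth is March 24.
23 March 2030 falls between 5 November 2029 and 24 March 2030, so daylight saving is in effect and Ulath Isles is at UTC+00:00.
05:00 Ulath Isles − 0h = 05:00 UTC.
1 November 2029 is a Thursday, so the first Sunday is November 4 and the third is November 18.
1 April 2030 is a Monday, so the first Monday is April 1 and the third is April 15.
At the standard offset (UTC−05:00), 05:00 UTC − 5h = 00:00 Pelium Station standard time.
The standard-time date in Pelium Station, 23 March 2030, lies within the daylight-saving period (18 November 2029 – 15 April 2030), so Pelium Station is on daylight time, UTC−04:00.
05:00 UTC − 4h = 01:00 Pelium Station.

01:00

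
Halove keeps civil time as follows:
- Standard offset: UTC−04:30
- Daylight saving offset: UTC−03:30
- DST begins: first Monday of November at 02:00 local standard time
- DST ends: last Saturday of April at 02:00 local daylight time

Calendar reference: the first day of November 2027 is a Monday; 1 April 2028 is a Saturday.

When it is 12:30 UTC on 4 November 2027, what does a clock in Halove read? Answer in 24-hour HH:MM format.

1 November 2027 is a Monday, so the first Monday is November 1.
1 April 2028 is a Saturday, so Saturdays fall on 1, 8, 15, 22, 29; the last is April 29.
At the standard offset (UTC−04:30), 12:30 UTC − 4h30m = 08:00 Halove standard time.
Daylight saving runs 1 November 2027 – 29 April 2028; the standard-time date in Halove, 4 November 2027, is inside that window, so Halove is at UTC−03:30.
12:30 UTC − 3h30m = 09:00 local.

09:00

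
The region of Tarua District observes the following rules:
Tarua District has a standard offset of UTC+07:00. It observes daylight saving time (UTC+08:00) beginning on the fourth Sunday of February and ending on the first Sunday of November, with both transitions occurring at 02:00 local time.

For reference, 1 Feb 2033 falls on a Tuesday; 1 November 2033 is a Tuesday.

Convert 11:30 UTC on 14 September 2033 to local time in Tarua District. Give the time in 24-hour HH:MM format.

1 February 2033 is a Tuesday, so the first Sunday is February 6 and the fourth is February 27.
1 November 2033 is a Tuesday, so the first Sunday is November 6.
At the standard offset (UTC+07:00), 11:30 UTC + 7h = 18:30 Tarua District standard time.
Daylight saving runs 27 February – 6 November; the standard-time date in Tarua District, 14 September 2033, is inside that window, so Tarua District is at UTC+08:00.
11:30 UTC + 8h = 19:30 local.

19:30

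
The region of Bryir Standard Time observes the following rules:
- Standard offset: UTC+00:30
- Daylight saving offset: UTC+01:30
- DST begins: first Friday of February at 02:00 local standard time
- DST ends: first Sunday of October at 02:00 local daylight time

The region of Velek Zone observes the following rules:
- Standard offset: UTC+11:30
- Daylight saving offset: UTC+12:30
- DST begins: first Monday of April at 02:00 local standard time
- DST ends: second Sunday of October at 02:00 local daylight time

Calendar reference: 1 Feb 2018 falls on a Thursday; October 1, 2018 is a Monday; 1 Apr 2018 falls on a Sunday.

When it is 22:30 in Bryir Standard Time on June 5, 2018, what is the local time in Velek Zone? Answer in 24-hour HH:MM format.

1 February 2018 is a Thursday, so the first Friday is February 2.
1 October 2018 is a Monday, so the first Sunday is October 7.
June 5, 2018 lies within the daylight-saving period (2 February – 7 October), so Bryir Standard Time is on daylight time, UTC+01:30.
22:30 Bryir Standard Time − 1h30m = 21:00 UTC.
1 April 2018 is a Sunday, so the first Monday is April 2.
1 October 2018 is a Monday, so the first Sunday is October 7 and the second is October 14.
At the standard offset (UTC+11:30), 21:00 UTC + 11h30m = 08:30 Velek Zone standard time (rolling into the next day, 6 June 2018).
Daylight saving runs 2 April – 14 October; the standard-time date in Velek Zone, June 6, 2018, is inside that window, so Velek Zone is at UTC+12:30.
21:00 UTC + 12h30m = 09:30 Velek Zone (rolling into the next day, 6 June 2018).

09:30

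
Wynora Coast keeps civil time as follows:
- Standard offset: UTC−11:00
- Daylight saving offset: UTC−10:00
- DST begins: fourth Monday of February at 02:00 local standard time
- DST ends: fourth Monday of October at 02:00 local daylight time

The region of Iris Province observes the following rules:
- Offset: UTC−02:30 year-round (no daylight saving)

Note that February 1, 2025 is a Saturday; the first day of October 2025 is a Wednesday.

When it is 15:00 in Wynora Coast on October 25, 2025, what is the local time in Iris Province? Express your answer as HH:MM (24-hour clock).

1 February 2025 is a Saturday, so the first Monday is February 3 and the fourth is February 24.
1 October 2025 is a Wednesday, so the first Monday is October 6 and the fourth is October 27.
Daylight saving runs 24 February – 27 October; October 25, 2025 is inside that window, so Wynora Coast is at UTC−10:00.
15:00 Wynora Coast + 10h = 01:00 UTC (rolling into the next day, 26 October 2025).
Iris Province stays on UTC−02:30 all year.
01:00 UTC − 2h30m = 22:30 Iris Province (rolling into the previous day, 25 October 2025).

22:30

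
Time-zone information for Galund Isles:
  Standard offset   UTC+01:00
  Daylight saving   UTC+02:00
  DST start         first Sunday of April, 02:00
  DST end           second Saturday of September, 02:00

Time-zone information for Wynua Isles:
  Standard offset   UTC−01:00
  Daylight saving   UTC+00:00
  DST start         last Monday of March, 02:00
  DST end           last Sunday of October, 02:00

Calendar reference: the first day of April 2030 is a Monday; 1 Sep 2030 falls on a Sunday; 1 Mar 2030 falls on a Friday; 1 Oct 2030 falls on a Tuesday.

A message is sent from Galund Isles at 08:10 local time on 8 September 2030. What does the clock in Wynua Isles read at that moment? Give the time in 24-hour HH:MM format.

06:10

1 April 2030 is a Monday, so the first Sunday is April 7.
1 September 2030 is a Sunday, so the first Saturday is September 7 and the second is September 14.
8 September 2030 falls between 7 April and 14 September, so daylight saving is in effect and Galund Isles is at UTC+02:00.
08:10 Galund Isles − 2h = 06:10 UTC.
1 March 2030 is a Friday, so Mondays fall on 4, 11, 18, 25; the last is March 25.
1 October 2030 is a Tuesday, so Sundays fall on 6, 13, 20, 27; the last is October 27.
At the standard offset (UTC−01:00), 06:10 UTC − 1h = 05:10 Wynua Isles standard time.
Daylight saving runs 25 March – 27 October; the standard-time date in Wynua Isles, 8 September 2030, is inside that window, so Wynua Isles is at UTC+00:00.
06:10 UTC + 0h = 06:10 Wynua Isles.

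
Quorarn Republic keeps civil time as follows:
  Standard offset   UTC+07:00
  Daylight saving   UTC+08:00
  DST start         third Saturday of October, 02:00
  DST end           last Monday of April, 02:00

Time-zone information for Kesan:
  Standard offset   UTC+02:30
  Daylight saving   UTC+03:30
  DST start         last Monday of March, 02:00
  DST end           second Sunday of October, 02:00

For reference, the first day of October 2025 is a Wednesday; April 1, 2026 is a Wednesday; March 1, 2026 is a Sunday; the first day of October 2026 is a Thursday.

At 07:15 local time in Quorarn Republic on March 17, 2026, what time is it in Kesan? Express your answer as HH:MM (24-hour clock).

01:45

1 October 2025 is a Wednesday, so the first Saturday is October 4 and the third is October 18.
1 April 2026 is a Wednesday, so Mondays fall on 6, 13, 20, 27; the last is April 27.
March 17, 2026 lies within the daylight-saving period (18 October 2025 – 27 April 2026), so Quorarn Republic is on daylight time, UTC+08:00.
07:15 Quorarn Republic − 8h = 23:15 UTC (rolling into the previous day, 16 March 2026).
1 March 2026 is a Sunday, so Mondays fall on 2, 9, 16, 23, 30; the last is March 30.
1 October 2026 is a Thursday, so the first Sunday is October 4 and the second is October 11.
At the standard offset (UTC+02:30), 23:15 UTC + 2h30m = 01:45 Kesan standard time (rolling into the next day, 17 March 2026).
The standard-time date in Kesan, March 17, 2026, does not fall between 30 March and 11 October, so daylight saving is not in effect and Kesan is at UTC+02:30.
23:15 UTC + 2h30m = 01:45 Kesan (rolling into the next day, 17 March 2026).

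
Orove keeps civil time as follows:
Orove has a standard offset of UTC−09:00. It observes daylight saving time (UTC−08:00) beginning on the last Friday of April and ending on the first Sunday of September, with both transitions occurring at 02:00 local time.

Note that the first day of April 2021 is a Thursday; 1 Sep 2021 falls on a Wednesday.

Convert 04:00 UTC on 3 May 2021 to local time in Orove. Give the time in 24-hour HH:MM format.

1 April 2021 is a Thursday, so Fridays fall on 2, 9, 16, 23, 30; the last is April 30.
1 September 2021 is a Wednesday, so the first Sunday is September 5.
At the standard offset (UTC−09:00), 04:00 UTC − 9h = 19:00 Orove standard time (rolling into the previous day, 2 May 2021).
The standard-time date in Orove, 2 May 2021, lies within the daylight-saving period (30 April – 5 September), so Orove is on daylight time, UTC−08:00.
04:00 UTC − 8h = 20:00 local (rolling into the previous day, 2 May 2021).

20:00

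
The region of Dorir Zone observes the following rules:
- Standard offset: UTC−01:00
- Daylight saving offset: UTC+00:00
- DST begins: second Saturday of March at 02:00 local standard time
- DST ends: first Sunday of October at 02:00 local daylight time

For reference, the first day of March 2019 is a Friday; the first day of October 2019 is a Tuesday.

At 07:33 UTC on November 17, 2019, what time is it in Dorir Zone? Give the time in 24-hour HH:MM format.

06:33

1 March 2019 is a Friday, so the first Saturday is March 2 and the second is March 9.
1 October 2019 is a Tuesday, so the first Sunday is October 6.
At the standard offset (UTC−01:00), 07:33 UTC − 1h = 06:33 Dorir Zone standard time.
The standard-time date in Dorir Zone, November 17, 2019, does not fall between 9 March and 6 October, so daylight saving is not in effect and Dorir Zone is at UTC−01:00.
07:33 UTC − 1h = 06:33 local.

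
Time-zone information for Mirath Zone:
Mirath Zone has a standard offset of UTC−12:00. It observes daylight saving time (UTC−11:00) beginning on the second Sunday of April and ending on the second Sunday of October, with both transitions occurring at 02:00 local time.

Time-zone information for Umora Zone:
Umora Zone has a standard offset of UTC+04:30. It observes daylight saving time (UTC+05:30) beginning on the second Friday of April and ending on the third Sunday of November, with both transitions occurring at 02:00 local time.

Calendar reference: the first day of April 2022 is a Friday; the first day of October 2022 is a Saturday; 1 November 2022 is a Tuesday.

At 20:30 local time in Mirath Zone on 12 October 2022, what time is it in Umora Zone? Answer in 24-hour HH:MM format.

1 April 2022 is a Friday, so the first Sunday is April 3 and the second is April 10.
1 October 2022 is a Saturday, so the first Sunday is October 2 and the second is October 9.
12 October 2022 is outside the daylight-saving period (10 April – 9 October), so Mirath Zone is on standard time, UTC−12:00.
20:30 Mirath Zone + 12h = 08:30 UTC (rolling into the next day, 13 October 2022).
1 April 2022 is a Friday, so the first Friday is April 1 and the second is April 8.
1 November 2022 is a Tuesday, so the first Sunday is November 6 and the third is November 20.
At the standard offset (UTC+04:30), 08:30 UTC + 4h30m = 13:00 Umora Zone standard time.
Daylight saving runs 8 April – 20 November; the standard-time date in Umora Zone, 13 October 2022, is inside that window, so Umora Zone is at UTC+05:30.
08:30 UTC + 5h30m = 14:00 Umora Zone.

14:00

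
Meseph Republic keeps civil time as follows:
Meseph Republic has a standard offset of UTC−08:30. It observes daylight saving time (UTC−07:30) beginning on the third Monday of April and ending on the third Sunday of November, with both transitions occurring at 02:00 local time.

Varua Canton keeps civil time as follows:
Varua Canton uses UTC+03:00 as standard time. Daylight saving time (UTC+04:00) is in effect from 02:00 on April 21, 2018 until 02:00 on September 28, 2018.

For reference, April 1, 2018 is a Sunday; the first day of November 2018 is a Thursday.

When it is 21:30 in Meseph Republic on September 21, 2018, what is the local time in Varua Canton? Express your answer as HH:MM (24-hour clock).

1 April 2018 is a Sunday, so the first Monday is April 2 and the third is April 16.
1 November 2018 is a Thursday, so the first Sunday is November 4 and the third is November 18.
September 21, 2018 lies within the daylight-saving period (16 April – 18 November), so Meseph Republic is on daylight time, UTC−07:30.
21:30 Meseph Republic + 7h30m = 05:00 UTC (rolling into the next day, 22 September 2018).
At the standard offset (UTC+03:00), 05:00 UTC + 3h = 08:00 Varua Canton standard time.
Daylight saving runs 21 April – 28 September; the standard-time date in Varua Canton, September 22, 2018, is inside that window, so Varua Canton is at UTC+04:00.
05:00 UTC + 4h = 09:00 Varua Canton.

09:00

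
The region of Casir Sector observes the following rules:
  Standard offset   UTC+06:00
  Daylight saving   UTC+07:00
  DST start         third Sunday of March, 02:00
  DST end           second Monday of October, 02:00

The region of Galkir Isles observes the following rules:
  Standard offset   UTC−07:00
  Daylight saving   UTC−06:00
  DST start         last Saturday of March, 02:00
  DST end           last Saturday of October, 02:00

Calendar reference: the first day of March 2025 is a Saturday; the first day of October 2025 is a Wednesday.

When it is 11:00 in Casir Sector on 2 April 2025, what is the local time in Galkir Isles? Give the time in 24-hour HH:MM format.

1 March 2025 is a Saturday, so the first Sunday is March 2 and the third is March 16.
1 October 2025 is a Wednesday, so the first Monday is October 6 and the second is October 13.
2 April 2025 lies within the daylight-saving period (16 March – 13 October), so Casir Sector is on daylight time, UTC+07:00.
11:00 Casir Sector − 7h = 04:00 UTC.
1 March 2025 is a Saturday, so Saturdays fall on 1, 8, 15, 22, 29; the last is March 29.
1 October 2025 is a Wednesday, so Saturdays fall on 4, 11, 18, 25; the last is October 25.
At the standard offset (UTC−07:00), 04:00 UTC − 7h = 21:00 Galkir Isles standard time (rolling into the previous day, 1 April 2025).
The standard-time date in Galkir Isles, 1 April 2025, falls between 29 March and 25 October, so daylight saving is in effect and Galkir Isles is at UTC−06:00.
04:00 UTC − 6h = 22:00 Galkir Isles (rolling into the previous day, 1 April 2025).

22:00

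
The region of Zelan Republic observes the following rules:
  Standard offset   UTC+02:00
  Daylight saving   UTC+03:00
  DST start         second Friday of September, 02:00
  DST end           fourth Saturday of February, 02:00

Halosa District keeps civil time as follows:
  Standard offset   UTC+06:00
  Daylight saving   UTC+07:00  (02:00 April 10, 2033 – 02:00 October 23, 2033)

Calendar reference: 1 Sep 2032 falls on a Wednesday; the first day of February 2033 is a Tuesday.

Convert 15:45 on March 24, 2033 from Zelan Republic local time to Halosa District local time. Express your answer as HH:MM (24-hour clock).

19:45

1 September 2032 is a Wednesday, so the first Friday is September 3 and the second is September 10.
1 February 2033 is a Tuesday, so the first Saturday is February 5 and the fourth is February 26.
March 24, 2033 does not fall between 10 September 2032 and 26 February 2033, so daylight saving is not in effect and Zelan Republic is at UTC+02:00.
15:45 Zelan Republic − 2h = 13:45 UTC.
At the standard offset (UTC+06:00), 13:45 UTC + 6h = 19:45 Halosa District standard time.
The standard-time date in Halosa District, March 24, 2033, does not fall between 10 April and 23 October, so daylight saving is not in effect and Halosa District is at UTC+06:00.
13:45 UTC + 6h = 19:45 Halosa District.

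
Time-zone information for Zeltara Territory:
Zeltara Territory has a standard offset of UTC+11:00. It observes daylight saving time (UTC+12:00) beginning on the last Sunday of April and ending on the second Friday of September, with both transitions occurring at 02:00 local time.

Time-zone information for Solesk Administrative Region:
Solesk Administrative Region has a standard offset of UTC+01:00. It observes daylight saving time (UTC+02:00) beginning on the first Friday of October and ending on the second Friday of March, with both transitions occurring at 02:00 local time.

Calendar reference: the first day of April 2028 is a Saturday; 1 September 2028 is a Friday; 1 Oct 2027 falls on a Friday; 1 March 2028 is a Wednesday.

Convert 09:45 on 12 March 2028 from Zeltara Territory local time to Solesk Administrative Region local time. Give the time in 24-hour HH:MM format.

23:45

1 April 2028 is a Saturday, so Sundays fall on 2, 9, 16, 23, 30; the last is April 30.
1 September 2028 is a Friday, so the first Friday is September 1 and the second is September 8.
12 March 2028 is outside the daylight-saving period (30 April – 8 September), so Zeltara Territory is on standard time, UTC+11:00.
09:45 Zeltara Territory − 11h = 22:45 UTC (rolling into the previous day, 11 March 2028).
1 October 2027 is a Friday, so the first Friday is October 1.
1 March 2028 is a Wednesday, so the first Friday is March 3 and the second is March 10.
At the standard offset (UTC+01:00), 22:45 UTC + 1h = 23:45 Solesk Administrative Region standard time.
Daylight saving runs 1 October 2027 – 10 March 2028; the standard-time date in Solesk Administrative Region, 11 March 2028, is outside that window, so Solesk Administrative Region is on standard time at UTC+01:00.
22:45 UTC + 1h = 23:45 Solesk Administrative Region.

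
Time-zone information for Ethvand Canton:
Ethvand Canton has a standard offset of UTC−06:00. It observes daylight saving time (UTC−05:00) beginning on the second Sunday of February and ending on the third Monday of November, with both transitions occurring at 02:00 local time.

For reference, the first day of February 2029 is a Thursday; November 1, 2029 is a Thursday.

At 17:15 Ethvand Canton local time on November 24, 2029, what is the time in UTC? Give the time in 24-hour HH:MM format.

1 February 2029 is a Thursday, so the first Sunday is February 4 and the second is February 11.
1 November 2029 is a Thursday, so the first Monday is November 5 and the third is November 19.
November 24, 2029 does not fall between 11 February and 19 November, so daylight saving is not in effect and Ethvand Canton is at UTC−06:00.
17:15 local + 6h = 23:15 UTC.

23:15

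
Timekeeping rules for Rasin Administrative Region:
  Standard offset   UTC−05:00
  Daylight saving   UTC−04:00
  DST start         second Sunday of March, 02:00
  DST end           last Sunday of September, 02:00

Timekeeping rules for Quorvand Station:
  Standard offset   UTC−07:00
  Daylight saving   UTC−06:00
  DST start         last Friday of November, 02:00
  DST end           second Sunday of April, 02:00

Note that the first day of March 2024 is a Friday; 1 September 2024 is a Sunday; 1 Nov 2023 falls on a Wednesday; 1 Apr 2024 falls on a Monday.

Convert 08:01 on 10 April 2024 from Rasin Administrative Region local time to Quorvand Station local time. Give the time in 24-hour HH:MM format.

1 March 2024 is a Friday, so the first Sunday is March 3 and the second is March 10.
1 September 2024 is a Sunday, so Sundays fall on 1, 8, 15, 22, 29; the last is September 29.
10 April 2024 falls between 10 March and 29 September, so daylight saving is in effect and Rasin Administrative Region is at UTC−04:00.
08:01 Rasin Administrative Region + 4h = 12:01 UTC.
1 November 2023 is a Wednesday, so Fridays fall on 3, 10, 17, 24; the last is November 24.
1 April 2024 is a Monday, so the first Sunday is April 7 and the second is April 14.
At the standard offset (UTC−07:00), 12:01 UTC − 7h = 05:01 Quorvand Station standard time.
The standard-time date in Quorvand Station, 10 April 2024, lies within the daylight-saving period (24 November 2023 – 14 April 2024), so Quorvand Station is on daylight time, UTC−06:00.
12:01 UTC − 6h = 06:01 Quorvand Station.

06:01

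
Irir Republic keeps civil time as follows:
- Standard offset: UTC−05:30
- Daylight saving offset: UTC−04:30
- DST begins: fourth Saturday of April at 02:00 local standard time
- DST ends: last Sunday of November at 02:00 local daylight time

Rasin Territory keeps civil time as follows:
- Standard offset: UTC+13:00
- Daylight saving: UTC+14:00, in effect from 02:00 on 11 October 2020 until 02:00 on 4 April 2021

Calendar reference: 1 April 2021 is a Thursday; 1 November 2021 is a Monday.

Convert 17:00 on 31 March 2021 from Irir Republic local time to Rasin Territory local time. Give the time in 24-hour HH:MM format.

1 April 2021 is a Thursday, so the first Saturday is April 3 and the fourth is April 24.
1 November 2021 is a Monday, so Sundays fall on 7, 14, 21, 28; the last is November 28.
31 March 2021 does not fall between 24 April and 28 November, so daylight saving is not in effect and Irir Republic is at UTC−05:30.
17:00 Irir Republic + 5h30m = 22:30 UTC.
At the standard offset (UTC+13:00), 22:30 UTC + 13h = 11:30 Rasin Territory standard time (rolling into the next day, 1 April 2021).
The standard-time date in Rasin Territory, 1 April 2021, lies within the daylight-saving period (11 October 2020 – 4 April 2021), so Rasin Territory is on daylight time, UTC+14:00.
22:30 UTC + 14h = 12:30 Rasin Territory (rolling into the next day, 1 April 2021).

12:30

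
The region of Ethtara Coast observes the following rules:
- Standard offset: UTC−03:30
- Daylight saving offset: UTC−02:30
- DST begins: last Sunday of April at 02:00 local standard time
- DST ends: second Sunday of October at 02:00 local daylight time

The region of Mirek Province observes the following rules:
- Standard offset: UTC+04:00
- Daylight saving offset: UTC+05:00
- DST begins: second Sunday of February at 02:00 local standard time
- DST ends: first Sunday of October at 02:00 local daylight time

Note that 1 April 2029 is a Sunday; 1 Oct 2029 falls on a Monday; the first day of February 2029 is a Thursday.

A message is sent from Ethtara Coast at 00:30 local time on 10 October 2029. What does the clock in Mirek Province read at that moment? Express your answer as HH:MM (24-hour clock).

1 April 2029 is a Sunday, so Sundays fall on 1, 8, 15, 22, 29; the last is April 29.
1 October 2029 is a Monday, so the first Sunday is October 7 and the second is October 14.
Daylight saving runs 29 April – 14 October; 10 October 2029 is inside that window, so Ethtara Coast is at UTC−02:30.
00:30 Ethtara Coast + 2h30m = 03:00 UTC.
1 February 2029 is a Thursday, so the first Sunday is February 4 and the second is February 11.
1 October 2029 is a Monday, so the first Sunday is October 7.
At the standard offset (UTC+04:00), 03:00 UTC + 4h = 07:00 Mirek Province standard time.
The standard-time date in Mirek Province, 10 October 2029, does not fall between 11 February and 7 October, so daylight saving is not in effect and Mirek Province is at UTC+04:00.
03:00 UTC + 4h = 07:00 Mirek Province.

07:00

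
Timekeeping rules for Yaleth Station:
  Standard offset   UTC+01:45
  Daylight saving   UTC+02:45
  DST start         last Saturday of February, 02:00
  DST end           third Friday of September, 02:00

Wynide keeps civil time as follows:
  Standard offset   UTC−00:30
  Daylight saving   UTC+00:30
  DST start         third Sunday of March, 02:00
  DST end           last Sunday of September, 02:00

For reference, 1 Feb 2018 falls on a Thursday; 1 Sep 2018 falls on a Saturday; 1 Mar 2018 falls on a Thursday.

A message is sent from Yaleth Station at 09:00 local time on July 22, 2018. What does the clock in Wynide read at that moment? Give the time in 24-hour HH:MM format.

1 February 2018 is a Thursday, so Saturdays fall on 3, 10, 17, 24; the last is February 24.
1 September 2018 is a Saturday, so the first Friday is September 7 and the third is September 21.
July 22, 2018 falls between 24 February and 21 September, so daylight saving is in effect and Yaleth Station is at UTC+02:45.
09:00 Yaleth Station − 2h45m = 06:15 UTC.
1 March 2018 is a Thursday, so the first Sunday is March 4 and the third is March 18.
1 September 2018 is a Saturday, so Sundays fall on 2, 9, 16, 23, 30; the last is September 30.
At the standard offset (UTC−00:30), 06:15 UTC − 0h30m = 05:45 Wynide standard time.
The standard-time date in Wynide, July 22, 2018, falls between 18 March and 30 September, so daylight saving is in effect and Wynide is at UTC+00:30.
06:15 UTC + 0h30m = 06:45 Wynide.

06:45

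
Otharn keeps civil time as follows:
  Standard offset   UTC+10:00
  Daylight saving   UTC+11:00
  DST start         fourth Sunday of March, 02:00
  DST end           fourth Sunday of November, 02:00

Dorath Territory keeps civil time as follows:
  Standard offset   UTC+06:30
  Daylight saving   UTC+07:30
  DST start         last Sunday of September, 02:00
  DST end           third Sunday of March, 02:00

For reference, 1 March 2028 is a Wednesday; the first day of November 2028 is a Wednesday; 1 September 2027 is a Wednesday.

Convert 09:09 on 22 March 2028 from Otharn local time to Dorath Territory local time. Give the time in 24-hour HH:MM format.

05:39

1 March 2028 is a Wednesday, so the first Sunday is March 5 and the fourth is March 26.
1 November 2028 is a Wednesday, so the first Sunday is November 5 and the fourth is November 26.
22 March 2028 is outside the daylight-saving period (26 March – 26 November), so Otharn is on standard time, UTC+10:00.
09:09 Otharn − 10h = 23:09 UTC (rolling into the previous day, 21 March 2028).
1 September 2027 is a Wednesday, so Sundays fall on 5, 12, 19, 26; the last is September 26.
1 March 2028 is a Wednesday, so the first Sunday is March 5 and the third is March 19.
At the standard offset (UTC+06:30), 23:09 UTC + 6h30m = 05:39 Dorath Territory standard time (rolling into the next day, 22 March 2028).
The standard-time date in Dorath Territory, 22 March 2028, does not fall between 26 September 2027 and 19 March 2028, so daylight saving is not in effect and Dorath Territory is at UTC+06:30.
23:09 UTC + 6h30m = 05:39 Dorath Territory (rolling into the next day, 22 March 2028).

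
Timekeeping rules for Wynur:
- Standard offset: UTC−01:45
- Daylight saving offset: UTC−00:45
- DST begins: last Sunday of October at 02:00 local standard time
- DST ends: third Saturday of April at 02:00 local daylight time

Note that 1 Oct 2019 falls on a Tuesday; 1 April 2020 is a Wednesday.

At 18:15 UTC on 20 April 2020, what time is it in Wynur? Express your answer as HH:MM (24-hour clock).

16:30

1 October 2019 is a Tuesday, so Sundays fall on 6, 13, 20, 27; the last is October 27.
1 April 2020 is a Wednesday, so the first Saturday is April 4 and the third is April 18.
At the standard offset (UTC−01:45), 18:15 UTC − 1h45m = 16:30 Wynur standard time.
The standard-time date in Wynur, 20 April 2020, is outside the daylight-saving period (27 October 2019 – 18 April 2020), so Wynur is on standard time, UTC−01:45.
18:15 UTC − 1h45m = 16:30 local.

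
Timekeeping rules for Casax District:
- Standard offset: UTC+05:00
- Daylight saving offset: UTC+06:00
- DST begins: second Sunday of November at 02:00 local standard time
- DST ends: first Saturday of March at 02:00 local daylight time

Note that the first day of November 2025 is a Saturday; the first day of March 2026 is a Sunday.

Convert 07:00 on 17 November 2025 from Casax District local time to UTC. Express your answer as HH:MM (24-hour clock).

01:00

1 November 2025 is a Saturday, so the first Sunday is November 2 and the second is November 9.
1 March 2026 is a Sunday, so the first Saturday is March 7.
Daylight saving runs 9 November 2025 – 7 March 2026; 17 November 2025 is inside that window, so Casax District is at UTC+06:00.
07:00 local − 6h = 01:00 UTC.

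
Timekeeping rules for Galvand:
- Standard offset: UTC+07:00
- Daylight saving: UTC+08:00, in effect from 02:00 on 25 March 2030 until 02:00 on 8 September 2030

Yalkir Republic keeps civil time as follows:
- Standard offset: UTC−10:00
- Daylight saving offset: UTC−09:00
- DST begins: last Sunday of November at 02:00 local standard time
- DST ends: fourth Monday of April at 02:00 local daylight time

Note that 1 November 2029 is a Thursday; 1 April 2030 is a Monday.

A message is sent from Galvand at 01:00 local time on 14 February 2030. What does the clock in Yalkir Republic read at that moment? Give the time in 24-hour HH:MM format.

Daylight saving runs 25 March – 8 September; 14 February 2030 is outside that window, so Galvand is on standard time at UTC+07:00.
01:00 Galvand − 7h = 18:00 UTC (rolling into the previous day, 13 February 2030).
1 November 2029 is a Thursday, so Sundays fall on 4, 11, 18, 25; the last is November 25.
1 April 2030 is a Monday, so the first Monday is April 1 and the fourth is April 22.
At the standard offset (UTC−10:00), 18:00 UTC − 10h = 08:00 Yalkir Republic standard time.
The standard-time date in Yalkir Republic, 13 February 2030, falls between 25 November 2029 and 22 April 2030, so daylight saving is in effect and Yalkir Republic is at UTC−09:00.
18:00 UTC − 9h = 09:00 Yalkir Republic.

09:00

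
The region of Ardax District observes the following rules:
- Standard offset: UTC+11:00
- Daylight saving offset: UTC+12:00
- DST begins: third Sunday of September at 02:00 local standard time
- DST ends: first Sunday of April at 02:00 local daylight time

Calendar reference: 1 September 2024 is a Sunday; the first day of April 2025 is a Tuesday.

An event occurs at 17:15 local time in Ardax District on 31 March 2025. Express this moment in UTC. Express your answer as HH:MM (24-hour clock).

1 September 2024 is a Sunday, so the first Sunday is September 1 and the third is September 15.
1 April 2025 is a Tuesday, so the first Sunday is April 6.
Daylight saving runs 15 September 2024 – 6 April 2025; 31 March 2025 is inside that window, so Ardax District is at UTC+12:00.
17:15 local − 12h = 05:15 UTC.

05:15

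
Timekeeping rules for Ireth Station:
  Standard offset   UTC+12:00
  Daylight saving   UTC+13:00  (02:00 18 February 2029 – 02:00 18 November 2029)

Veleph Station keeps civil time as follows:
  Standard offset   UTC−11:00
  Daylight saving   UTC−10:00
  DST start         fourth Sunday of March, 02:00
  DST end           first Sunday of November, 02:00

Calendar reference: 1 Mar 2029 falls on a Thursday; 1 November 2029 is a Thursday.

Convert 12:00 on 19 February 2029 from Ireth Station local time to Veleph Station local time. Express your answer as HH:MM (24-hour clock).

19 February 2029 falls between 18 February and 18 November, so daylight saving is in effect and Ireth Station is at UTC+13:00.
12:00 Ireth Station − 13h = 23:00 UTC (rolling into the previous day, 18 February 2029).
1 March 2029 is a Thursday, so the first Sunday is March 4 and the fourth is March 25.
1 November 2029 is a Thursday, so the first Sunday is November 4.
At the standard offset (UTC−11:00), 23:00 UTC − 11h = 12:00 Veleph Station standard time.
The standard-time date in Veleph Station, 18 February 2029, is outside the daylight-saving period (25 March – 4 November), so Veleph Station is on standard time, UTC−11:00.
23:00 UTC − 11h = 12:00 Veleph Station.

12:00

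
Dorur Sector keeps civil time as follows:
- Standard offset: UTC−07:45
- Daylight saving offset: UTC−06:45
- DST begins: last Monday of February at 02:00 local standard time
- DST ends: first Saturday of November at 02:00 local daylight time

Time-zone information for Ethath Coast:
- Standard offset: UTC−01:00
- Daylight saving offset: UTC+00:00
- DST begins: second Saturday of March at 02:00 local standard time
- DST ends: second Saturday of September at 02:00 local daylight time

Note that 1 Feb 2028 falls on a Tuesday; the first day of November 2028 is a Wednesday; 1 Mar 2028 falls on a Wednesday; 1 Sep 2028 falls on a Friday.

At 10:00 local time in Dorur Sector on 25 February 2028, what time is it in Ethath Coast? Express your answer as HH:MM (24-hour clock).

1 February 2028 is a Tuesday, so Mondays fall on 7, 14, 21, 28; the last is February 28.
1 November 2028 is a Wednesday, so the first Saturday is November 4.
25 February 2028 is outside the daylight-saving period (28 February – 4 November), so Dorur Sector is on standard time, UTC−07:45.
10:00 Dorur Sector + 7h45m = 17:45 UTC.
1 March 2028 is a Wednesday, so the first Saturday is March 4 and the second is March 11.
1 September 2028 is a Friday, so the first Saturday is September 2 and the second is September 9.
At the standard offset (UTC−01:00), 17:45 UTC − 1h = 16:45 Ethath Coast standard time.
The standard-time date in Ethath Coast, 25 February 2028, is outside the daylight-saving period (11 March – 9 September), so Ethath Coast is on standard time, UTC−01:00.
17:45 UTC − 1h = 16:45 Ethath Coast.

16:45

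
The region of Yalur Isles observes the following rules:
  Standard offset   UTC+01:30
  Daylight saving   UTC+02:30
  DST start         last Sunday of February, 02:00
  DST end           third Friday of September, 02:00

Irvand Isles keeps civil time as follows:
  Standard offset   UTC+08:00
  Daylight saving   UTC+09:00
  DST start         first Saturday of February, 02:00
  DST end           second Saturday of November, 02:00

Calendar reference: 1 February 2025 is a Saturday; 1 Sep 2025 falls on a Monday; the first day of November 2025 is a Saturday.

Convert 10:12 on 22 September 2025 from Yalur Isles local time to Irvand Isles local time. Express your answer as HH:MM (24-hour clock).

17:42

1 February 2025 is a Saturday, so Sundays fall on 2, 9, 16, 23; the last is February 23.
1 September 2025 is a Monday, so the first Friday is September 5 and the third is September 19.
22 September 2025 does not fall between 23 February and 19 September, so daylight saving is not in effect and Yalur Isles is at UTC+01:30.
10:12 Yalur Isles − 1h30m = 08:42 UTC.
1 February 2025 is a Saturday, so the first Saturday is February 1.
1 November 2025 is a Saturday, so the first Saturday is November 1 and the second is November 8.
At the standard offset (UTC+08:00), 08:42 UTC + 8h = 16:42 Irvand Isles standard time.
Daylight saving runs 1 February – 8 November; the standard-time date in Irvand Isles, 22 September 2025, is inside that window, so Irvand Isles is at UTC+09:00.
08:42 UTC + 9h = 17:42 Irvand Isles.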